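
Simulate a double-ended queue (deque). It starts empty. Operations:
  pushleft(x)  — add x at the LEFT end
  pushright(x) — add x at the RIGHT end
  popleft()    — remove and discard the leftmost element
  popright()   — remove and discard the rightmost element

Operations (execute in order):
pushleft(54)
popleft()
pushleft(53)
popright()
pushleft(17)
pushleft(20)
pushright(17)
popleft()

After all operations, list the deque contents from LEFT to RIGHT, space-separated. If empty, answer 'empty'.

pushleft(54): [54]
popleft(): []
pushleft(53): [53]
popright(): []
pushleft(17): [17]
pushleft(20): [20, 17]
pushright(17): [20, 17, 17]
popleft(): [17, 17]

Answer: 17 17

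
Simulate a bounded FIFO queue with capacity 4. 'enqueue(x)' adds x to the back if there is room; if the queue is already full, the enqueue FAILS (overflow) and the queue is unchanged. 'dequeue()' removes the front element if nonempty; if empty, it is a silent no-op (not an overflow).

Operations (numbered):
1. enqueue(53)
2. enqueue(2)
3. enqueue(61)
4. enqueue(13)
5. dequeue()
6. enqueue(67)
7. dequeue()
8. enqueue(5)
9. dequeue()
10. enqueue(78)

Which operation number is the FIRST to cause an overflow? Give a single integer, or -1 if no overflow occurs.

Answer: -1

Derivation:
1. enqueue(53): size=1
2. enqueue(2): size=2
3. enqueue(61): size=3
4. enqueue(13): size=4
5. dequeue(): size=3
6. enqueue(67): size=4
7. dequeue(): size=3
8. enqueue(5): size=4
9. dequeue(): size=3
10. enqueue(78): size=4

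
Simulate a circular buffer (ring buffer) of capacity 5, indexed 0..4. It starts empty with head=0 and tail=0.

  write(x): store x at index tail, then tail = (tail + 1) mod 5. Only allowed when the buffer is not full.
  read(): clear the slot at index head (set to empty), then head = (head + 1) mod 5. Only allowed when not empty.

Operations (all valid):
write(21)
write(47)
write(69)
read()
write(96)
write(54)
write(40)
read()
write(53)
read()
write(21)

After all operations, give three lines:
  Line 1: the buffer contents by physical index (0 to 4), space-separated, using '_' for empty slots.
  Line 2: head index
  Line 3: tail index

Answer: 40 53 21 96 54
3
3

Derivation:
write(21): buf=[21 _ _ _ _], head=0, tail=1, size=1
write(47): buf=[21 47 _ _ _], head=0, tail=2, size=2
write(69): buf=[21 47 69 _ _], head=0, tail=3, size=3
read(): buf=[_ 47 69 _ _], head=1, tail=3, size=2
write(96): buf=[_ 47 69 96 _], head=1, tail=4, size=3
write(54): buf=[_ 47 69 96 54], head=1, tail=0, size=4
write(40): buf=[40 47 69 96 54], head=1, tail=1, size=5
read(): buf=[40 _ 69 96 54], head=2, tail=1, size=4
write(53): buf=[40 53 69 96 54], head=2, tail=2, size=5
read(): buf=[40 53 _ 96 54], head=3, tail=2, size=4
write(21): buf=[40 53 21 96 54], head=3, tail=3, size=5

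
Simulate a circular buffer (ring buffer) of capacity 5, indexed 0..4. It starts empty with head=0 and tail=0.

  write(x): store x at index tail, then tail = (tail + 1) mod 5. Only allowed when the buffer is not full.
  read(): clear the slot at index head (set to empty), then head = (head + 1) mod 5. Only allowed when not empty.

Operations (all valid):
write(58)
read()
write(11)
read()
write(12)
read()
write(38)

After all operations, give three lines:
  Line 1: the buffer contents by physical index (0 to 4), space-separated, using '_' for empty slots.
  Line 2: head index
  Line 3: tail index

write(58): buf=[58 _ _ _ _], head=0, tail=1, size=1
read(): buf=[_ _ _ _ _], head=1, tail=1, size=0
write(11): buf=[_ 11 _ _ _], head=1, tail=2, size=1
read(): buf=[_ _ _ _ _], head=2, tail=2, size=0
write(12): buf=[_ _ 12 _ _], head=2, tail=3, size=1
read(): buf=[_ _ _ _ _], head=3, tail=3, size=0
write(38): buf=[_ _ _ 38 _], head=3, tail=4, size=1

Answer: _ _ _ 38 _
3
4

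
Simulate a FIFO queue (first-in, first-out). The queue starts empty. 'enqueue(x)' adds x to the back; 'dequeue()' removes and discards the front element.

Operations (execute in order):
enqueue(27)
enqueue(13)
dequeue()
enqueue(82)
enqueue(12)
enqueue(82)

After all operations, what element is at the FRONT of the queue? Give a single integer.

Answer: 13

Derivation:
enqueue(27): queue = [27]
enqueue(13): queue = [27, 13]
dequeue(): queue = [13]
enqueue(82): queue = [13, 82]
enqueue(12): queue = [13, 82, 12]
enqueue(82): queue = [13, 82, 12, 82]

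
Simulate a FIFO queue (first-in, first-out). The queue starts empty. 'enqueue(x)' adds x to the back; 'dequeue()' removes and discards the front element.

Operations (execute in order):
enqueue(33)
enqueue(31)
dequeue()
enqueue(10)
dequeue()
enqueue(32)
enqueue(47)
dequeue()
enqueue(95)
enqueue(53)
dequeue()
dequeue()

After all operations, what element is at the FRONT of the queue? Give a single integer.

Answer: 95

Derivation:
enqueue(33): queue = [33]
enqueue(31): queue = [33, 31]
dequeue(): queue = [31]
enqueue(10): queue = [31, 10]
dequeue(): queue = [10]
enqueue(32): queue = [10, 32]
enqueue(47): queue = [10, 32, 47]
dequeue(): queue = [32, 47]
enqueue(95): queue = [32, 47, 95]
enqueue(53): queue = [32, 47, 95, 53]
dequeue(): queue = [47, 95, 53]
dequeue(): queue = [95, 53]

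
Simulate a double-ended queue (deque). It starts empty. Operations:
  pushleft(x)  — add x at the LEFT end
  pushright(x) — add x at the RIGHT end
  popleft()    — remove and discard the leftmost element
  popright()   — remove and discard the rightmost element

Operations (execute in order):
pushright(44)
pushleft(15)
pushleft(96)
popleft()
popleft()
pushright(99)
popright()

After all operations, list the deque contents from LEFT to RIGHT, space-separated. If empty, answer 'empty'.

pushright(44): [44]
pushleft(15): [15, 44]
pushleft(96): [96, 15, 44]
popleft(): [15, 44]
popleft(): [44]
pushright(99): [44, 99]
popright(): [44]

Answer: 44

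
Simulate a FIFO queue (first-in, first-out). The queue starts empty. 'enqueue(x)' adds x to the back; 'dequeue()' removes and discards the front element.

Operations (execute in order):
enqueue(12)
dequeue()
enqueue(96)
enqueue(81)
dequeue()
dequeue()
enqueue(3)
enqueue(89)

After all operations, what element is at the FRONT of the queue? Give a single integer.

Answer: 3

Derivation:
enqueue(12): queue = [12]
dequeue(): queue = []
enqueue(96): queue = [96]
enqueue(81): queue = [96, 81]
dequeue(): queue = [81]
dequeue(): queue = []
enqueue(3): queue = [3]
enqueue(89): queue = [3, 89]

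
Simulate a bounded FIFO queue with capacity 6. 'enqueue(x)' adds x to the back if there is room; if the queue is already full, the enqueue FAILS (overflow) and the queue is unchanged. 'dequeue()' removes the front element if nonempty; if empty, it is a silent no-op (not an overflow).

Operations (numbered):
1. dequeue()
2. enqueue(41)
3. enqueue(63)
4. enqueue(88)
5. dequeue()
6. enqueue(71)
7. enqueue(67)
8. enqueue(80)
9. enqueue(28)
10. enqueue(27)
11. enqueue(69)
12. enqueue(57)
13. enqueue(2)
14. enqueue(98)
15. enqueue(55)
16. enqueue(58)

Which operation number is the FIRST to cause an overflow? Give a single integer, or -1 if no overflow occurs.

Answer: 10

Derivation:
1. dequeue(): empty, no-op, size=0
2. enqueue(41): size=1
3. enqueue(63): size=2
4. enqueue(88): size=3
5. dequeue(): size=2
6. enqueue(71): size=3
7. enqueue(67): size=4
8. enqueue(80): size=5
9. enqueue(28): size=6
10. enqueue(27): size=6=cap → OVERFLOW (fail)
11. enqueue(69): size=6=cap → OVERFLOW (fail)
12. enqueue(57): size=6=cap → OVERFLOW (fail)
13. enqueue(2): size=6=cap → OVERFLOW (fail)
14. enqueue(98): size=6=cap → OVERFLOW (fail)
15. enqueue(55): size=6=cap → OVERFLOW (fail)
16. enqueue(58): size=6=cap → OVERFLOW (fail)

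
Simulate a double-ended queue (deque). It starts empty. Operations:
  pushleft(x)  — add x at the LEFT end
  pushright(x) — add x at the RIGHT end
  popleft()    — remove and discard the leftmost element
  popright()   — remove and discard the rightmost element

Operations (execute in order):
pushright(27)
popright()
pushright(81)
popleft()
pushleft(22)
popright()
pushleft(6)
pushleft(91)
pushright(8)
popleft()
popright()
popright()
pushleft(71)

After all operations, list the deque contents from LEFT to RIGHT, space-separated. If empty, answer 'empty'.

pushright(27): [27]
popright(): []
pushright(81): [81]
popleft(): []
pushleft(22): [22]
popright(): []
pushleft(6): [6]
pushleft(91): [91, 6]
pushright(8): [91, 6, 8]
popleft(): [6, 8]
popright(): [6]
popright(): []
pushleft(71): [71]

Answer: 71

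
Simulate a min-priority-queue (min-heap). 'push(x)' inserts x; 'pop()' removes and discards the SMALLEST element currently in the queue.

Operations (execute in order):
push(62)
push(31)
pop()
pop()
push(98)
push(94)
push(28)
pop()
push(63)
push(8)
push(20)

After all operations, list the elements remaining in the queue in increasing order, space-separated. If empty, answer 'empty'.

Answer: 8 20 63 94 98

Derivation:
push(62): heap contents = [62]
push(31): heap contents = [31, 62]
pop() → 31: heap contents = [62]
pop() → 62: heap contents = []
push(98): heap contents = [98]
push(94): heap contents = [94, 98]
push(28): heap contents = [28, 94, 98]
pop() → 28: heap contents = [94, 98]
push(63): heap contents = [63, 94, 98]
push(8): heap contents = [8, 63, 94, 98]
push(20): heap contents = [8, 20, 63, 94, 98]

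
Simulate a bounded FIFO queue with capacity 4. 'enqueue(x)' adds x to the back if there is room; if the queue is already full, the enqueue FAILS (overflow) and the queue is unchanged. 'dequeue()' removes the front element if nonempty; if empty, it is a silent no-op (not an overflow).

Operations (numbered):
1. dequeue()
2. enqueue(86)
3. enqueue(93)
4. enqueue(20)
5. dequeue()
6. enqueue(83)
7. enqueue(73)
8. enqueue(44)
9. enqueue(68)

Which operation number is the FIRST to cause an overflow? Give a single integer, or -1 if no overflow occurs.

Answer: 8

Derivation:
1. dequeue(): empty, no-op, size=0
2. enqueue(86): size=1
3. enqueue(93): size=2
4. enqueue(20): size=3
5. dequeue(): size=2
6. enqueue(83): size=3
7. enqueue(73): size=4
8. enqueue(44): size=4=cap → OVERFLOW (fail)
9. enqueue(68): size=4=cap → OVERFLOW (fail)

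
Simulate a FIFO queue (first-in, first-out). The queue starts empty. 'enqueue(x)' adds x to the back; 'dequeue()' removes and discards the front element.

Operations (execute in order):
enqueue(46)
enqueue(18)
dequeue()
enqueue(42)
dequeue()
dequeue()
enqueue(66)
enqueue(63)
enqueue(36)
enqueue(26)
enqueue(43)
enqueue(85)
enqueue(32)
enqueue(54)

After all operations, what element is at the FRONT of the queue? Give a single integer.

enqueue(46): queue = [46]
enqueue(18): queue = [46, 18]
dequeue(): queue = [18]
enqueue(42): queue = [18, 42]
dequeue(): queue = [42]
dequeue(): queue = []
enqueue(66): queue = [66]
enqueue(63): queue = [66, 63]
enqueue(36): queue = [66, 63, 36]
enqueue(26): queue = [66, 63, 36, 26]
enqueue(43): queue = [66, 63, 36, 26, 43]
enqueue(85): queue = [66, 63, 36, 26, 43, 85]
enqueue(32): queue = [66, 63, 36, 26, 43, 85, 32]
enqueue(54): queue = [66, 63, 36, 26, 43, 85, 32, 54]

Answer: 66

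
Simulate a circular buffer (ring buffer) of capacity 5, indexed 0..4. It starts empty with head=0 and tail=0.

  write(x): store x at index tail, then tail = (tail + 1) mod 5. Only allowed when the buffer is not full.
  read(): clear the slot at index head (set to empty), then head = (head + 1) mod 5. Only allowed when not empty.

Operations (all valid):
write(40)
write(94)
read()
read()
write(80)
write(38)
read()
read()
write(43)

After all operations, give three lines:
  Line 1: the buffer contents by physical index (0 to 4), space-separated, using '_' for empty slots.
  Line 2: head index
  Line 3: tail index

Answer: _ _ _ _ 43
4
0

Derivation:
write(40): buf=[40 _ _ _ _], head=0, tail=1, size=1
write(94): buf=[40 94 _ _ _], head=0, tail=2, size=2
read(): buf=[_ 94 _ _ _], head=1, tail=2, size=1
read(): buf=[_ _ _ _ _], head=2, tail=2, size=0
write(80): buf=[_ _ 80 _ _], head=2, tail=3, size=1
write(38): buf=[_ _ 80 38 _], head=2, tail=4, size=2
read(): buf=[_ _ _ 38 _], head=3, tail=4, size=1
read(): buf=[_ _ _ _ _], head=4, tail=4, size=0
write(43): buf=[_ _ _ _ 43], head=4, tail=0, size=1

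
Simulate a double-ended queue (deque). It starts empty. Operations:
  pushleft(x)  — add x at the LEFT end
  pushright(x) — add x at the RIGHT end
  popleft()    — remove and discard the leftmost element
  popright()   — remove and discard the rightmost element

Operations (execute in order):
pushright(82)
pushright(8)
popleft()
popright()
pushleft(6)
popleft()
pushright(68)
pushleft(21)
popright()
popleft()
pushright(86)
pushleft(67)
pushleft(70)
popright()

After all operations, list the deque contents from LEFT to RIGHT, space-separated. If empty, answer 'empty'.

pushright(82): [82]
pushright(8): [82, 8]
popleft(): [8]
popright(): []
pushleft(6): [6]
popleft(): []
pushright(68): [68]
pushleft(21): [21, 68]
popright(): [21]
popleft(): []
pushright(86): [86]
pushleft(67): [67, 86]
pushleft(70): [70, 67, 86]
popright(): [70, 67]

Answer: 70 67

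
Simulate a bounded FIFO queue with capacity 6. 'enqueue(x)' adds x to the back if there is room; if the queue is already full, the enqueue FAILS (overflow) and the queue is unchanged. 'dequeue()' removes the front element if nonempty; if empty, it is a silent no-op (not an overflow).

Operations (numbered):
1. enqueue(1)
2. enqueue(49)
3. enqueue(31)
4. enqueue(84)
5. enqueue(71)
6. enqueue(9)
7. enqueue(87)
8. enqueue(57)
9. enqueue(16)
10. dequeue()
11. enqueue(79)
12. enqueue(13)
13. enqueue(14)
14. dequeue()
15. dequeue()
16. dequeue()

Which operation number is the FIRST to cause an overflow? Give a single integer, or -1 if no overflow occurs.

1. enqueue(1): size=1
2. enqueue(49): size=2
3. enqueue(31): size=3
4. enqueue(84): size=4
5. enqueue(71): size=5
6. enqueue(9): size=6
7. enqueue(87): size=6=cap → OVERFLOW (fail)
8. enqueue(57): size=6=cap → OVERFLOW (fail)
9. enqueue(16): size=6=cap → OVERFLOW (fail)
10. dequeue(): size=5
11. enqueue(79): size=6
12. enqueue(13): size=6=cap → OVERFLOW (fail)
13. enqueue(14): size=6=cap → OVERFLOW (fail)
14. dequeue(): size=5
15. dequeue(): size=4
16. dequeue(): size=3

Answer: 7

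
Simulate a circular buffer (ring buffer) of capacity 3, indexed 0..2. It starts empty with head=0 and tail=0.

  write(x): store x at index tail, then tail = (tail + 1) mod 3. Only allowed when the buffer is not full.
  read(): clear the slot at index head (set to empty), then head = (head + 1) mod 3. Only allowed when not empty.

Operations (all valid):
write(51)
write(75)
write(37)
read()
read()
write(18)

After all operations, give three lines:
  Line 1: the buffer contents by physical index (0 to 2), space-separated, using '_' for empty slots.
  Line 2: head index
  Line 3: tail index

write(51): buf=[51 _ _], head=0, tail=1, size=1
write(75): buf=[51 75 _], head=0, tail=2, size=2
write(37): buf=[51 75 37], head=0, tail=0, size=3
read(): buf=[_ 75 37], head=1, tail=0, size=2
read(): buf=[_ _ 37], head=2, tail=0, size=1
write(18): buf=[18 _ 37], head=2, tail=1, size=2

Answer: 18 _ 37
2
1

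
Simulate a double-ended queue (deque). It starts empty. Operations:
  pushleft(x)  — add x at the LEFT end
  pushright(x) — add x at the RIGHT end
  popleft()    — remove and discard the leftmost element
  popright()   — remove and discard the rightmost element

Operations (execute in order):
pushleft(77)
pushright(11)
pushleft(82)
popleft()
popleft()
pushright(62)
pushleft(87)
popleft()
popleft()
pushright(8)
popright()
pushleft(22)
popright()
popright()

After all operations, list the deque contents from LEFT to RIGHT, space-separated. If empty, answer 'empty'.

pushleft(77): [77]
pushright(11): [77, 11]
pushleft(82): [82, 77, 11]
popleft(): [77, 11]
popleft(): [11]
pushright(62): [11, 62]
pushleft(87): [87, 11, 62]
popleft(): [11, 62]
popleft(): [62]
pushright(8): [62, 8]
popright(): [62]
pushleft(22): [22, 62]
popright(): [22]
popright(): []

Answer: empty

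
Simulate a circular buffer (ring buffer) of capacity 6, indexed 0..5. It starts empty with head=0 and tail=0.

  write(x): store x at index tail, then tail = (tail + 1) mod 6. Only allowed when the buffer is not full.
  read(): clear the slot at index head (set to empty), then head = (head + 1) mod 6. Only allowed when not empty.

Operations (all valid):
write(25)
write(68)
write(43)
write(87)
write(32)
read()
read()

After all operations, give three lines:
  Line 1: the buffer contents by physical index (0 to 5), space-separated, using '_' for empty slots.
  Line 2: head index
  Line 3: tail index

write(25): buf=[25 _ _ _ _ _], head=0, tail=1, size=1
write(68): buf=[25 68 _ _ _ _], head=0, tail=2, size=2
write(43): buf=[25 68 43 _ _ _], head=0, tail=3, size=3
write(87): buf=[25 68 43 87 _ _], head=0, tail=4, size=4
write(32): buf=[25 68 43 87 32 _], head=0, tail=5, size=5
read(): buf=[_ 68 43 87 32 _], head=1, tail=5, size=4
read(): buf=[_ _ 43 87 32 _], head=2, tail=5, size=3

Answer: _ _ 43 87 32 _
2
5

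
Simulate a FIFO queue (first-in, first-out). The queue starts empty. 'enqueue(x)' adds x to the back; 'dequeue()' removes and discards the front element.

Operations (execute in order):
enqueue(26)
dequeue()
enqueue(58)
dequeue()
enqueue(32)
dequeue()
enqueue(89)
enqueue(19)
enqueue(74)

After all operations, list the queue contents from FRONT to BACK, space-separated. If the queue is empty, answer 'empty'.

enqueue(26): [26]
dequeue(): []
enqueue(58): [58]
dequeue(): []
enqueue(32): [32]
dequeue(): []
enqueue(89): [89]
enqueue(19): [89, 19]
enqueue(74): [89, 19, 74]

Answer: 89 19 74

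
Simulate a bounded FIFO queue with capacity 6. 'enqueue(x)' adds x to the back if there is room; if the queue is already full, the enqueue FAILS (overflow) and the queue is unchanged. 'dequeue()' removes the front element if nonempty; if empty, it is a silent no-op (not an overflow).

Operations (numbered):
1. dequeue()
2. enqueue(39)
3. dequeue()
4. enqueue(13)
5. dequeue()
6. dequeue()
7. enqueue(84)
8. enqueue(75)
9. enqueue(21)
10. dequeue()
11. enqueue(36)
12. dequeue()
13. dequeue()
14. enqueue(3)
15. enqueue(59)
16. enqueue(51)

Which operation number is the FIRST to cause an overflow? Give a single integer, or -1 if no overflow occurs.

1. dequeue(): empty, no-op, size=0
2. enqueue(39): size=1
3. dequeue(): size=0
4. enqueue(13): size=1
5. dequeue(): size=0
6. dequeue(): empty, no-op, size=0
7. enqueue(84): size=1
8. enqueue(75): size=2
9. enqueue(21): size=3
10. dequeue(): size=2
11. enqueue(36): size=3
12. dequeue(): size=2
13. dequeue(): size=1
14. enqueue(3): size=2
15. enqueue(59): size=3
16. enqueue(51): size=4

Answer: -1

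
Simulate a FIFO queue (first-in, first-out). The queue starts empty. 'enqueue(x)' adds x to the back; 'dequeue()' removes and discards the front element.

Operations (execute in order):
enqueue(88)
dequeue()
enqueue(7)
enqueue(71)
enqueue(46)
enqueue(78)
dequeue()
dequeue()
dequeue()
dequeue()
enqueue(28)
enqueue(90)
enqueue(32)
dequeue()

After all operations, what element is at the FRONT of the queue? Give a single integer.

Answer: 90

Derivation:
enqueue(88): queue = [88]
dequeue(): queue = []
enqueue(7): queue = [7]
enqueue(71): queue = [7, 71]
enqueue(46): queue = [7, 71, 46]
enqueue(78): queue = [7, 71, 46, 78]
dequeue(): queue = [71, 46, 78]
dequeue(): queue = [46, 78]
dequeue(): queue = [78]
dequeue(): queue = []
enqueue(28): queue = [28]
enqueue(90): queue = [28, 90]
enqueue(32): queue = [28, 90, 32]
dequeue(): queue = [90, 32]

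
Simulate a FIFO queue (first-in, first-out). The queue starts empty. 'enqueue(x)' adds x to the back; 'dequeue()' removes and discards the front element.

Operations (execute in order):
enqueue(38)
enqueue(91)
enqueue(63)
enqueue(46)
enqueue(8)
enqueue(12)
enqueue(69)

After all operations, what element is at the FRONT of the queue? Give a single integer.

Answer: 38

Derivation:
enqueue(38): queue = [38]
enqueue(91): queue = [38, 91]
enqueue(63): queue = [38, 91, 63]
enqueue(46): queue = [38, 91, 63, 46]
enqueue(8): queue = [38, 91, 63, 46, 8]
enqueue(12): queue = [38, 91, 63, 46, 8, 12]
enqueue(69): queue = [38, 91, 63, 46, 8, 12, 69]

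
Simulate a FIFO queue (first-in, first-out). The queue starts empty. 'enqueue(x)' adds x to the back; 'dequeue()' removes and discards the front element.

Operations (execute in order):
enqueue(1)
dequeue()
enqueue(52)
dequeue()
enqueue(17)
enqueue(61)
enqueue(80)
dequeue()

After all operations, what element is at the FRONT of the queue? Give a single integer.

enqueue(1): queue = [1]
dequeue(): queue = []
enqueue(52): queue = [52]
dequeue(): queue = []
enqueue(17): queue = [17]
enqueue(61): queue = [17, 61]
enqueue(80): queue = [17, 61, 80]
dequeue(): queue = [61, 80]

Answer: 61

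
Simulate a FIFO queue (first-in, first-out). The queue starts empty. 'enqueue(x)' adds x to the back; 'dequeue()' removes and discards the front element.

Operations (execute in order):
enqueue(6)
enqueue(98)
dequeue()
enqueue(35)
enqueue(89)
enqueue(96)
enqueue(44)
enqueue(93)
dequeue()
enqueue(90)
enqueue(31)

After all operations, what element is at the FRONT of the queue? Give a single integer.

enqueue(6): queue = [6]
enqueue(98): queue = [6, 98]
dequeue(): queue = [98]
enqueue(35): queue = [98, 35]
enqueue(89): queue = [98, 35, 89]
enqueue(96): queue = [98, 35, 89, 96]
enqueue(44): queue = [98, 35, 89, 96, 44]
enqueue(93): queue = [98, 35, 89, 96, 44, 93]
dequeue(): queue = [35, 89, 96, 44, 93]
enqueue(90): queue = [35, 89, 96, 44, 93, 90]
enqueue(31): queue = [35, 89, 96, 44, 93, 90, 31]

Answer: 35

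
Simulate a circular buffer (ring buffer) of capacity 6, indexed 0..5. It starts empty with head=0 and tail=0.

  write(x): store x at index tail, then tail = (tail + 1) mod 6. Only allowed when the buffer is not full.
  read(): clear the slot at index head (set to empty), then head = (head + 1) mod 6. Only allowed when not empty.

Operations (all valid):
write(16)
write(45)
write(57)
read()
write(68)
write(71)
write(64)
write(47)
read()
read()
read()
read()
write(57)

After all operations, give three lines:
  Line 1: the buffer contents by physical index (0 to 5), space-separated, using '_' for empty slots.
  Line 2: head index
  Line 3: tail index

write(16): buf=[16 _ _ _ _ _], head=0, tail=1, size=1
write(45): buf=[16 45 _ _ _ _], head=0, tail=2, size=2
write(57): buf=[16 45 57 _ _ _], head=0, tail=3, size=3
read(): buf=[_ 45 57 _ _ _], head=1, tail=3, size=2
write(68): buf=[_ 45 57 68 _ _], head=1, tail=4, size=3
write(71): buf=[_ 45 57 68 71 _], head=1, tail=5, size=4
write(64): buf=[_ 45 57 68 71 64], head=1, tail=0, size=5
write(47): buf=[47 45 57 68 71 64], head=1, tail=1, size=6
read(): buf=[47 _ 57 68 71 64], head=2, tail=1, size=5
read(): buf=[47 _ _ 68 71 64], head=3, tail=1, size=4
read(): buf=[47 _ _ _ 71 64], head=4, tail=1, size=3
read(): buf=[47 _ _ _ _ 64], head=5, tail=1, size=2
write(57): buf=[47 57 _ _ _ 64], head=5, tail=2, size=3

Answer: 47 57 _ _ _ 64
5
2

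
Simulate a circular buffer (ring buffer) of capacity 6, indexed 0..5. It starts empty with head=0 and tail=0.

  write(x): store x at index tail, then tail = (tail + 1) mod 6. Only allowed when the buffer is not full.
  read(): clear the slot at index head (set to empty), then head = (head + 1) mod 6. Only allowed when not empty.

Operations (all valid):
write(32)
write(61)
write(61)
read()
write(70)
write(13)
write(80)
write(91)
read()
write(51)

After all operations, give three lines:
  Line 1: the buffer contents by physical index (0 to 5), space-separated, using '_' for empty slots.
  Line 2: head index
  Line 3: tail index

Answer: 91 51 61 70 13 80
2
2

Derivation:
write(32): buf=[32 _ _ _ _ _], head=0, tail=1, size=1
write(61): buf=[32 61 _ _ _ _], head=0, tail=2, size=2
write(61): buf=[32 61 61 _ _ _], head=0, tail=3, size=3
read(): buf=[_ 61 61 _ _ _], head=1, tail=3, size=2
write(70): buf=[_ 61 61 70 _ _], head=1, tail=4, size=3
write(13): buf=[_ 61 61 70 13 _], head=1, tail=5, size=4
write(80): buf=[_ 61 61 70 13 80], head=1, tail=0, size=5
write(91): buf=[91 61 61 70 13 80], head=1, tail=1, size=6
read(): buf=[91 _ 61 70 13 80], head=2, tail=1, size=5
write(51): buf=[91 51 61 70 13 80], head=2, tail=2, size=6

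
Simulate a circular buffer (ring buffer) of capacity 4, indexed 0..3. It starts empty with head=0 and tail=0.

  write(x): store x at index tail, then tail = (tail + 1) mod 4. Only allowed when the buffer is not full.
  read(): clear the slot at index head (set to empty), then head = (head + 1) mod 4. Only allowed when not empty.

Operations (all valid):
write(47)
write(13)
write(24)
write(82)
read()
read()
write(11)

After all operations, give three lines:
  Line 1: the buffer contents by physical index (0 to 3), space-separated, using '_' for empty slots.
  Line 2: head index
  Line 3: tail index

write(47): buf=[47 _ _ _], head=0, tail=1, size=1
write(13): buf=[47 13 _ _], head=0, tail=2, size=2
write(24): buf=[47 13 24 _], head=0, tail=3, size=3
write(82): buf=[47 13 24 82], head=0, tail=0, size=4
read(): buf=[_ 13 24 82], head=1, tail=0, size=3
read(): buf=[_ _ 24 82], head=2, tail=0, size=2
write(11): buf=[11 _ 24 82], head=2, tail=1, size=3

Answer: 11 _ 24 82
2
1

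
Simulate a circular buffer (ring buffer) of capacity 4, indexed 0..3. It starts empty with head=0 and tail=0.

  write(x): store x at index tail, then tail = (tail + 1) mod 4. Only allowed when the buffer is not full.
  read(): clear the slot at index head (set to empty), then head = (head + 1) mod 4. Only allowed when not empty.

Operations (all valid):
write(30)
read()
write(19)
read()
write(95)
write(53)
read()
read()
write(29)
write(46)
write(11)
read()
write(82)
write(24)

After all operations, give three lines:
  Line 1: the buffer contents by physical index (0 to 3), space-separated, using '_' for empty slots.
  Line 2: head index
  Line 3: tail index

Answer: 24 46 11 82
1
1

Derivation:
write(30): buf=[30 _ _ _], head=0, tail=1, size=1
read(): buf=[_ _ _ _], head=1, tail=1, size=0
write(19): buf=[_ 19 _ _], head=1, tail=2, size=1
read(): buf=[_ _ _ _], head=2, tail=2, size=0
write(95): buf=[_ _ 95 _], head=2, tail=3, size=1
write(53): buf=[_ _ 95 53], head=2, tail=0, size=2
read(): buf=[_ _ _ 53], head=3, tail=0, size=1
read(): buf=[_ _ _ _], head=0, tail=0, size=0
write(29): buf=[29 _ _ _], head=0, tail=1, size=1
write(46): buf=[29 46 _ _], head=0, tail=2, size=2
write(11): buf=[29 46 11 _], head=0, tail=3, size=3
read(): buf=[_ 46 11 _], head=1, tail=3, size=2
write(82): buf=[_ 46 11 82], head=1, tail=0, size=3
write(24): buf=[24 46 11 82], head=1, tail=1, size=4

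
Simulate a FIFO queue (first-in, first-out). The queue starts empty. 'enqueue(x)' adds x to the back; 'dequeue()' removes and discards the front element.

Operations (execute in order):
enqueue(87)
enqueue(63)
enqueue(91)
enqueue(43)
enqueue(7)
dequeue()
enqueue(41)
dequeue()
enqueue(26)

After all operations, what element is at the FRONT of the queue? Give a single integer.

Answer: 91

Derivation:
enqueue(87): queue = [87]
enqueue(63): queue = [87, 63]
enqueue(91): queue = [87, 63, 91]
enqueue(43): queue = [87, 63, 91, 43]
enqueue(7): queue = [87, 63, 91, 43, 7]
dequeue(): queue = [63, 91, 43, 7]
enqueue(41): queue = [63, 91, 43, 7, 41]
dequeue(): queue = [91, 43, 7, 41]
enqueue(26): queue = [91, 43, 7, 41, 26]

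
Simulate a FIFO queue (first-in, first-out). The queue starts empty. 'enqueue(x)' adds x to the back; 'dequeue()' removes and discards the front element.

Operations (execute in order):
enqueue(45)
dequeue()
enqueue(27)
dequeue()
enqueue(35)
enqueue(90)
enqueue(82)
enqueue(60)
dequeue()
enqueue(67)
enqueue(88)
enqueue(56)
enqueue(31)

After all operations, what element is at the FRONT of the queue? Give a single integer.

Answer: 90

Derivation:
enqueue(45): queue = [45]
dequeue(): queue = []
enqueue(27): queue = [27]
dequeue(): queue = []
enqueue(35): queue = [35]
enqueue(90): queue = [35, 90]
enqueue(82): queue = [35, 90, 82]
enqueue(60): queue = [35, 90, 82, 60]
dequeue(): queue = [90, 82, 60]
enqueue(67): queue = [90, 82, 60, 67]
enqueue(88): queue = [90, 82, 60, 67, 88]
enqueue(56): queue = [90, 82, 60, 67, 88, 56]
enqueue(31): queue = [90, 82, 60, 67, 88, 56, 31]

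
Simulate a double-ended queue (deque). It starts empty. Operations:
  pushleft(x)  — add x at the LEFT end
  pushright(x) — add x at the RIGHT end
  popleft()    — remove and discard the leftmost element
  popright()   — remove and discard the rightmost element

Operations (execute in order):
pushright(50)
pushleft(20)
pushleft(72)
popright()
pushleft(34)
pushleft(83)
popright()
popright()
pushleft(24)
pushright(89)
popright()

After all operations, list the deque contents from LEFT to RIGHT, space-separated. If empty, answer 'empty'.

pushright(50): [50]
pushleft(20): [20, 50]
pushleft(72): [72, 20, 50]
popright(): [72, 20]
pushleft(34): [34, 72, 20]
pushleft(83): [83, 34, 72, 20]
popright(): [83, 34, 72]
popright(): [83, 34]
pushleft(24): [24, 83, 34]
pushright(89): [24, 83, 34, 89]
popright(): [24, 83, 34]

Answer: 24 83 34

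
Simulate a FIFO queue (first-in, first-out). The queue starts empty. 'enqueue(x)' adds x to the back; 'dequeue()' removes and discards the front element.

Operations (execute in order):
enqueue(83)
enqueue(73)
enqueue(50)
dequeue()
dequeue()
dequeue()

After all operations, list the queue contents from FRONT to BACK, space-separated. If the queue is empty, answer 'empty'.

enqueue(83): [83]
enqueue(73): [83, 73]
enqueue(50): [83, 73, 50]
dequeue(): [73, 50]
dequeue(): [50]
dequeue(): []

Answer: empty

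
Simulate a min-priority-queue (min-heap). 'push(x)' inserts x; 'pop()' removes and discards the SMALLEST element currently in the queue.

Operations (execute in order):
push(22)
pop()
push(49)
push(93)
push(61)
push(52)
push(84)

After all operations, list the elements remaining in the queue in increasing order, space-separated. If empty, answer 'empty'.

Answer: 49 52 61 84 93

Derivation:
push(22): heap contents = [22]
pop() → 22: heap contents = []
push(49): heap contents = [49]
push(93): heap contents = [49, 93]
push(61): heap contents = [49, 61, 93]
push(52): heap contents = [49, 52, 61, 93]
push(84): heap contents = [49, 52, 61, 84, 93]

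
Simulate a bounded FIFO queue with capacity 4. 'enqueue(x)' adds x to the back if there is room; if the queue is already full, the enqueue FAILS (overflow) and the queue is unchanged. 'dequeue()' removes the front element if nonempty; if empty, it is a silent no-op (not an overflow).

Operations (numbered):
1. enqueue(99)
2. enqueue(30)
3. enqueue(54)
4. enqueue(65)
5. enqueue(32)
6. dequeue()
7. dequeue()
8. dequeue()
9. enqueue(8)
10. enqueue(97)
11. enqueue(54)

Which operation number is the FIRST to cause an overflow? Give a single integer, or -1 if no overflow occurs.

1. enqueue(99): size=1
2. enqueue(30): size=2
3. enqueue(54): size=3
4. enqueue(65): size=4
5. enqueue(32): size=4=cap → OVERFLOW (fail)
6. dequeue(): size=3
7. dequeue(): size=2
8. dequeue(): size=1
9. enqueue(8): size=2
10. enqueue(97): size=3
11. enqueue(54): size=4

Answer: 5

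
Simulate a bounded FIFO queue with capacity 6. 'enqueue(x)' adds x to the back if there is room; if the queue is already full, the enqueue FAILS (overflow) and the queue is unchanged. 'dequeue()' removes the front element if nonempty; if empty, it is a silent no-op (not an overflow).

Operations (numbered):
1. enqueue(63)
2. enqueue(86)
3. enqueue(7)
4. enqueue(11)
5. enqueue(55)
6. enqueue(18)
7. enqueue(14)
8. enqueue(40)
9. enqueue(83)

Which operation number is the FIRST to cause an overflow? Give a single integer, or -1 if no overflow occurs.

Answer: 7

Derivation:
1. enqueue(63): size=1
2. enqueue(86): size=2
3. enqueue(7): size=3
4. enqueue(11): size=4
5. enqueue(55): size=5
6. enqueue(18): size=6
7. enqueue(14): size=6=cap → OVERFLOW (fail)
8. enqueue(40): size=6=cap → OVERFLOW (fail)
9. enqueue(83): size=6=cap → OVERFLOW (fail)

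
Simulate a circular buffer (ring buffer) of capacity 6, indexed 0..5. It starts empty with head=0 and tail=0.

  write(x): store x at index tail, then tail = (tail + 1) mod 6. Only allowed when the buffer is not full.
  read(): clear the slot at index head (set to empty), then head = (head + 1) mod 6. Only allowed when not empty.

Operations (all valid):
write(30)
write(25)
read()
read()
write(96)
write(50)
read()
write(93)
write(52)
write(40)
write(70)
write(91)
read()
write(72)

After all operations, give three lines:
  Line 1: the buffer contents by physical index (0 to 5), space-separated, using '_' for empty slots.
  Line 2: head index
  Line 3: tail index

Answer: 40 70 91 72 93 52
4
4

Derivation:
write(30): buf=[30 _ _ _ _ _], head=0, tail=1, size=1
write(25): buf=[30 25 _ _ _ _], head=0, tail=2, size=2
read(): buf=[_ 25 _ _ _ _], head=1, tail=2, size=1
read(): buf=[_ _ _ _ _ _], head=2, tail=2, size=0
write(96): buf=[_ _ 96 _ _ _], head=2, tail=3, size=1
write(50): buf=[_ _ 96 50 _ _], head=2, tail=4, size=2
read(): buf=[_ _ _ 50 _ _], head=3, tail=4, size=1
write(93): buf=[_ _ _ 50 93 _], head=3, tail=5, size=2
write(52): buf=[_ _ _ 50 93 52], head=3, tail=0, size=3
write(40): buf=[40 _ _ 50 93 52], head=3, tail=1, size=4
write(70): buf=[40 70 _ 50 93 52], head=3, tail=2, size=5
write(91): buf=[40 70 91 50 93 52], head=3, tail=3, size=6
read(): buf=[40 70 91 _ 93 52], head=4, tail=3, size=5
write(72): buf=[40 70 91 72 93 52], head=4, tail=4, size=6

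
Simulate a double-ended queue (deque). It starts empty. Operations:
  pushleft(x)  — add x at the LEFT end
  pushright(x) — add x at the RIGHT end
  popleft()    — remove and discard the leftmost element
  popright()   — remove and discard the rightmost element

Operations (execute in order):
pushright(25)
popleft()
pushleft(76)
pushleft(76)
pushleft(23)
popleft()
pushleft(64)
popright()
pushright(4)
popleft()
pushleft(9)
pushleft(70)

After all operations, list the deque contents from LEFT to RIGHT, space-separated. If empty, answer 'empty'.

Answer: 70 9 76 4

Derivation:
pushright(25): [25]
popleft(): []
pushleft(76): [76]
pushleft(76): [76, 76]
pushleft(23): [23, 76, 76]
popleft(): [76, 76]
pushleft(64): [64, 76, 76]
popright(): [64, 76]
pushright(4): [64, 76, 4]
popleft(): [76, 4]
pushleft(9): [9, 76, 4]
pushleft(70): [70, 9, 76, 4]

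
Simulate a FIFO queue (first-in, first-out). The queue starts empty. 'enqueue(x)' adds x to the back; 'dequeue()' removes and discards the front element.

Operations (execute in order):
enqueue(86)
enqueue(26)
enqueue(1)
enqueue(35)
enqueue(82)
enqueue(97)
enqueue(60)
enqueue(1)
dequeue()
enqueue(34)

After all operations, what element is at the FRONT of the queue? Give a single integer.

enqueue(86): queue = [86]
enqueue(26): queue = [86, 26]
enqueue(1): queue = [86, 26, 1]
enqueue(35): queue = [86, 26, 1, 35]
enqueue(82): queue = [86, 26, 1, 35, 82]
enqueue(97): queue = [86, 26, 1, 35, 82, 97]
enqueue(60): queue = [86, 26, 1, 35, 82, 97, 60]
enqueue(1): queue = [86, 26, 1, 35, 82, 97, 60, 1]
dequeue(): queue = [26, 1, 35, 82, 97, 60, 1]
enqueue(34): queue = [26, 1, 35, 82, 97, 60, 1, 34]

Answer: 26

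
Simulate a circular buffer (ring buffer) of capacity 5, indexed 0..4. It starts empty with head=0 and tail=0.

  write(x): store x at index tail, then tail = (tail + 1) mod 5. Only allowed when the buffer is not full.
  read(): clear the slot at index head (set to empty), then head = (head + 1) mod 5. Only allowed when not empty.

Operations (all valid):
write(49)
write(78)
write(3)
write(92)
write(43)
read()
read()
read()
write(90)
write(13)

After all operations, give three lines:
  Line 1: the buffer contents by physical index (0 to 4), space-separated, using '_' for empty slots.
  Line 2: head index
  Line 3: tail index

write(49): buf=[49 _ _ _ _], head=0, tail=1, size=1
write(78): buf=[49 78 _ _ _], head=0, tail=2, size=2
write(3): buf=[49 78 3 _ _], head=0, tail=3, size=3
write(92): buf=[49 78 3 92 _], head=0, tail=4, size=4
write(43): buf=[49 78 3 92 43], head=0, tail=0, size=5
read(): buf=[_ 78 3 92 43], head=1, tail=0, size=4
read(): buf=[_ _ 3 92 43], head=2, tail=0, size=3
read(): buf=[_ _ _ 92 43], head=3, tail=0, size=2
write(90): buf=[90 _ _ 92 43], head=3, tail=1, size=3
write(13): buf=[90 13 _ 92 43], head=3, tail=2, size=4

Answer: 90 13 _ 92 43
3
2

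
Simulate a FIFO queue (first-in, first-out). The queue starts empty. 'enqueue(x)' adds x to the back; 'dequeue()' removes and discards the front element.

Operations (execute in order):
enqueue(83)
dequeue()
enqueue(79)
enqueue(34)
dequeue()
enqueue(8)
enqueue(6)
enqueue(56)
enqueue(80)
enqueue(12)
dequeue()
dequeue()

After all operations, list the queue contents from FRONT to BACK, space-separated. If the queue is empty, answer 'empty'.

enqueue(83): [83]
dequeue(): []
enqueue(79): [79]
enqueue(34): [79, 34]
dequeue(): [34]
enqueue(8): [34, 8]
enqueue(6): [34, 8, 6]
enqueue(56): [34, 8, 6, 56]
enqueue(80): [34, 8, 6, 56, 80]
enqueue(12): [34, 8, 6, 56, 80, 12]
dequeue(): [8, 6, 56, 80, 12]
dequeue(): [6, 56, 80, 12]

Answer: 6 56 80 12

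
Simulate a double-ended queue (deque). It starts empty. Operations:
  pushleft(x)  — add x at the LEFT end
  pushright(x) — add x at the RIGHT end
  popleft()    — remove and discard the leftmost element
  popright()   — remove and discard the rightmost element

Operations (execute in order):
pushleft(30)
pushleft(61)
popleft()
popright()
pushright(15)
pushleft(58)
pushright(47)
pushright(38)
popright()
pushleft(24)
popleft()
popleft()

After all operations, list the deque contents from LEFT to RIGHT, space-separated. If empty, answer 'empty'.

pushleft(30): [30]
pushleft(61): [61, 30]
popleft(): [30]
popright(): []
pushright(15): [15]
pushleft(58): [58, 15]
pushright(47): [58, 15, 47]
pushright(38): [58, 15, 47, 38]
popright(): [58, 15, 47]
pushleft(24): [24, 58, 15, 47]
popleft(): [58, 15, 47]
popleft(): [15, 47]

Answer: 15 47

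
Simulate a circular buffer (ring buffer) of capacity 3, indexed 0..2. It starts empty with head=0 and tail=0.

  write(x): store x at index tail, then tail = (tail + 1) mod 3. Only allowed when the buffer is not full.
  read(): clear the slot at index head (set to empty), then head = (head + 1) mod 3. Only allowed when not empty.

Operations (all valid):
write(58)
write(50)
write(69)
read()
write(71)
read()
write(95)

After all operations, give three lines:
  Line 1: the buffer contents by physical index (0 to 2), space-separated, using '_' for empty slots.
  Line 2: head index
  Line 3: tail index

write(58): buf=[58 _ _], head=0, tail=1, size=1
write(50): buf=[58 50 _], head=0, tail=2, size=2
write(69): buf=[58 50 69], head=0, tail=0, size=3
read(): buf=[_ 50 69], head=1, tail=0, size=2
write(71): buf=[71 50 69], head=1, tail=1, size=3
read(): buf=[71 _ 69], head=2, tail=1, size=2
write(95): buf=[71 95 69], head=2, tail=2, size=3

Answer: 71 95 69
2
2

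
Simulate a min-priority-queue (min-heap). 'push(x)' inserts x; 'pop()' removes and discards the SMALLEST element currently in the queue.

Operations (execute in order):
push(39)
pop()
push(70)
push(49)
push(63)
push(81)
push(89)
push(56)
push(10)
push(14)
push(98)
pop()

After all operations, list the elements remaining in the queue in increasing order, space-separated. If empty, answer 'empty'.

push(39): heap contents = [39]
pop() → 39: heap contents = []
push(70): heap contents = [70]
push(49): heap contents = [49, 70]
push(63): heap contents = [49, 63, 70]
push(81): heap contents = [49, 63, 70, 81]
push(89): heap contents = [49, 63, 70, 81, 89]
push(56): heap contents = [49, 56, 63, 70, 81, 89]
push(10): heap contents = [10, 49, 56, 63, 70, 81, 89]
push(14): heap contents = [10, 14, 49, 56, 63, 70, 81, 89]
push(98): heap contents = [10, 14, 49, 56, 63, 70, 81, 89, 98]
pop() → 10: heap contents = [14, 49, 56, 63, 70, 81, 89, 98]

Answer: 14 49 56 63 70 81 89 98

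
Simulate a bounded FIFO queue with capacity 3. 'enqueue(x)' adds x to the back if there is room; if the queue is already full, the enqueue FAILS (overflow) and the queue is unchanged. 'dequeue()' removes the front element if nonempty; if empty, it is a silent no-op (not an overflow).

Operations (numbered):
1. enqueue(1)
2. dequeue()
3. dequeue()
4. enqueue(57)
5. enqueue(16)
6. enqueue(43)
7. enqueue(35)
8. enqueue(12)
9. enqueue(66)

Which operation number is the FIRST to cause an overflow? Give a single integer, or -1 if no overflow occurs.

Answer: 7

Derivation:
1. enqueue(1): size=1
2. dequeue(): size=0
3. dequeue(): empty, no-op, size=0
4. enqueue(57): size=1
5. enqueue(16): size=2
6. enqueue(43): size=3
7. enqueue(35): size=3=cap → OVERFLOW (fail)
8. enqueue(12): size=3=cap → OVERFLOW (fail)
9. enqueue(66): size=3=cap → OVERFLOW (fail)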